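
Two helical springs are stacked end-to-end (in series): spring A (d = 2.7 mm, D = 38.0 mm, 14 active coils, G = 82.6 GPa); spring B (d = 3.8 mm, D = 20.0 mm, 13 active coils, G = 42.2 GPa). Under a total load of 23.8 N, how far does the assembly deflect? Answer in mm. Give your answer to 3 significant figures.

35.6 mm

k_A = Gd⁴/(8D³N_a) = (82.6×10³)(2.7⁴)/(8·38.0³·14) = 0.71428 N/mm
k_B = Gd⁴/(8D³N_a) = (42.2×10³)(3.8⁴)/(8·20.0³·13) = 10.576 N/mm
Series: 1/k_eq = 1/0.71428 + 1/10.576 = 1.4946; k_eq = 0.66909 N/mm
δ = F/k_eq = 23.8/0.66909 = 35.571 mm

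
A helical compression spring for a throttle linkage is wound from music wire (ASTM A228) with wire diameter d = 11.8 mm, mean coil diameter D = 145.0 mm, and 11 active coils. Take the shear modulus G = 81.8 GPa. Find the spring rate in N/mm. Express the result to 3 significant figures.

5.91 N/mm

k = Gd⁴/(8D³N_a) = (81.8×10³ × 11.8⁴) / (8 × 145.0³ × 11)
  = 1.58592e+09 / 2.68279e+08 = 5.9115 N/mm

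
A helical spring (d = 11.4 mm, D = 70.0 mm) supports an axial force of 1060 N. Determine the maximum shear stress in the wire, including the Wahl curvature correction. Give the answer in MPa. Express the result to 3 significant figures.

159 MPa

Spring index C = D/d = 70.0/11.4 = 6.1404
K_W = (4C−1)/(4C−4) + 0.615/C = 23.561/20.561 + 0.1002 = 1.2461
τ₀ = 8FD/(πd³) = 8·1060·70.0/(π·11.4³) = 593600/4654.4 = 127.54 MPa
τ_max = K·τ₀ = 1.2461 × 127.54 = 158.92 MPa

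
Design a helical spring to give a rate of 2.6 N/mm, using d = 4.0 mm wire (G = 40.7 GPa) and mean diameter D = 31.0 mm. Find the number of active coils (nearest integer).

17

N_a = Gd⁴/(8D³k) = (40.7×10³ × 4.0⁴)/(8 × 31.0³ × 2.6)
    = 1.04192e+07 / 619653 = 16.81 → 17 coils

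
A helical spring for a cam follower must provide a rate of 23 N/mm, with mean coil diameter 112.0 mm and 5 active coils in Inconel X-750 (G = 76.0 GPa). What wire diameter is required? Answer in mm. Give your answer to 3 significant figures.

11.4 mm

d = (8D³N_a·k / G)^(1/4) = (8·112.0³·5·23 / (76.0×10³))^0.25
  = (17007)^0.25 = 11.4198 mm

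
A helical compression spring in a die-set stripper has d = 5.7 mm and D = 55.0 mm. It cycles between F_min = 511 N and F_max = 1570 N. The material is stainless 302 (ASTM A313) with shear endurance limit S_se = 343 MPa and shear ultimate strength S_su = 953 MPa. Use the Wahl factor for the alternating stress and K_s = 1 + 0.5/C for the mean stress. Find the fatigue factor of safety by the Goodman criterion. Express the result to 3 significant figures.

0.452

C = D/d = 55.0/5.7 = 9.6491; K_W = (4C−1)/(4C−4)+0.615/C = 1.1505; K_s = 1+0.5/C = 1.0518
F_a = (F_max−F_min)/2 = 529.5 N; F_m = (F_max+F_min)/2 = 1040.5 N
τ_a = K_W·8F_aD/(πd³) = 1.1505 × 400.45 = 460.69 MPa
τ_m = K_s·8F_mD/(πd³) = 1.0518 × 786.9 = 827.68 MPa
Goodman: 1/n_f = τ_a/S_se + τ_m/S_su = 460.69/343 + 827.68/953 = 1.34313 + 0.86850 = 2.2116
n_f = 1/2.2116 = 0.4522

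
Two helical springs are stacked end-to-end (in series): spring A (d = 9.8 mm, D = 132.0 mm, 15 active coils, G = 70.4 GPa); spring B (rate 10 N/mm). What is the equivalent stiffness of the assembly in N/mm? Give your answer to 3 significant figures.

1.90 N/mm

k_A = Gd⁴/(8D³N_a) = (70.4×10³)(9.8⁴)/(8·132.0³·15) = 2.3527 N/mm
Series: 1/k_eq = 1/2.3527 + 1/10 = 0.52504; k_eq = 1.9046 N/mm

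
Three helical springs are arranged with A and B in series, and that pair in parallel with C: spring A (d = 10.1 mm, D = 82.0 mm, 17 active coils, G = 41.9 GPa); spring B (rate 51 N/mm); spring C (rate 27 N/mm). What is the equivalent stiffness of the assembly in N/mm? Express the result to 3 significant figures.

k_A = Gd⁴/(8D³N_a) = (41.9×10³)(10.1⁴)/(8·82.0³·17) = 5.8146 N/mm
Springs A,B series: k_AB = 1/(1/5.8146+1/51) = 5.2195 N/mm; parallel with C: k_eq = 5.2195+27 = 32.22 N/mm

32.2 N/mm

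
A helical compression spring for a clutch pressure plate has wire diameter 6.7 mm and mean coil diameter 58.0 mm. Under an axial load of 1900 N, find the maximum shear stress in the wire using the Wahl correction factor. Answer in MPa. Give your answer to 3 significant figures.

Spring index C = D/d = 58.0/6.7 = 8.6567
K_W = (4C−1)/(4C−4) + 0.615/C = 33.627/30.627 + 0.0710 = 1.1690
τ₀ = 8FD/(πd³) = 8·1900·58.0/(π·6.7³) = 881600/944.87 = 933.03 MPa
τ_max = K·τ₀ = 1.1690 × 933.03 = 1090.7 MPa

1090 MPa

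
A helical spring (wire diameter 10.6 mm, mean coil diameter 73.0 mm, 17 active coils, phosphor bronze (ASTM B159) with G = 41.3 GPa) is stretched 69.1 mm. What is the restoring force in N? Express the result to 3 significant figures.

681 N

k = Gd⁴/(8D³N_a) = (41.3×10³)(10.6⁴)/(8·73.0³·17) = 9.8552 N/mm
F = k·δ = 9.8552 × 69.1 = 681 N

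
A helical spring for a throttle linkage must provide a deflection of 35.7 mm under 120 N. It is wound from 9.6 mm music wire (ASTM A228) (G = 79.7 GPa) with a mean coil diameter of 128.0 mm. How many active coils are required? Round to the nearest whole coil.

Required rate k = F/δ = 120/35.7 = 3.3613 N/mm
N_a = Gd⁴/(8D³k) = (79.7×10³ × 9.6⁴)/(8 × 128.0³ × 3.3613)
    = 6.76929e+08 / 5.6394e+07 = 12 → 12 coils

12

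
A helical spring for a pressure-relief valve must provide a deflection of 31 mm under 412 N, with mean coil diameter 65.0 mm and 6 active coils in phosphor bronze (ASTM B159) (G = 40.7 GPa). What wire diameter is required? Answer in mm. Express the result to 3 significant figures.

8.10 mm

Required rate k = F/δ = 412/31 = 13.29 N/mm
d = (8D³N_a·k / G)^(1/4) = (8·65.0³·6·13.29 / (40.7×10³))^0.25
  = (4304.5)^0.25 = 8.0999 mm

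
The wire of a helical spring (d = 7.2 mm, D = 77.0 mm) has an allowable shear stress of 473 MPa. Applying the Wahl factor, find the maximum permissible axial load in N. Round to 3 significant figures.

C = D/d = 77.0/7.2 = 10.6944
K_W = (4C−1)/(4C−4) + 0.615/C = 41.778/38.778 + 0.0575 = 1.1349
τ_max = K·8FD/(πd³) → F_max = τ_allow·πd³/(8DK)
F_max = 473·π·7.2³/(8·77.0·1.1349) = 5.5464e+05/699.08 = 793.38 N

793 N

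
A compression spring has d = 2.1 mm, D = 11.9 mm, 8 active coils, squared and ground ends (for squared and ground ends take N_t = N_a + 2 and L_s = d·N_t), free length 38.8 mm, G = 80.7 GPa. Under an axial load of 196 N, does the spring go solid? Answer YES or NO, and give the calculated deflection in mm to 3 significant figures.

k = Gd⁴/(8D³N_a) = (80.7×10³)(2.1⁴)/(8·11.9³·8) = 14.552 N/mm
N_t = 10; L_s = 2.1·10 = 21 mm; δ_solid = L₀ − L_s = 38.8 − 21 = 17.8 mm
δ = F/k = 196/14.552 = 13.469 mm
δ < δ_solid → spring does not go solid

NO, δ = 13.5 mm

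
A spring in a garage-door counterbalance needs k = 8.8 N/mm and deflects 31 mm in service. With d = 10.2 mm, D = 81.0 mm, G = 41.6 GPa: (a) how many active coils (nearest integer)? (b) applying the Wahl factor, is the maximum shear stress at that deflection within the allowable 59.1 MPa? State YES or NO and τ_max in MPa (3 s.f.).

N_a = Gd⁴/(8D³k) = (41.6×10³)(10.2⁴)/(8·81.0³·8.8) = 12.04 → N_a = 12
Actual rate k = Gd⁴/(8D³·12) = 8.8261 N/mm
Working load F = kδ = 8.8261·31 = 273.61 N
C = 81.0/10.2 = 7.9412; K_W = (4C−1)/(4C−4)+0.615/C = 1.1855
τ_max = K_W·8FD/(πd³) = 1.1855·53.181 = 63.045 MPa
τ_max > 59.1 MPa → exceeds allowable

(a) 12 coils; (b) NO, τ_max = 63.0 MPa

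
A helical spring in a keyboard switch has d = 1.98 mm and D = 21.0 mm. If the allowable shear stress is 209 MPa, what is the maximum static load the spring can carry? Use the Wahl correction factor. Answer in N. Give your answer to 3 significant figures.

C = D/d = 21.0/1.98 = 10.6061
K_W = (4C−1)/(4C−4) + 0.615/C = 41.424/38.424 + 0.0580 = 1.1361
τ_max = K·8FD/(πd³) → F_max = τ_allow·πd³/(8DK)
F_max = 209·π·1.98³/(8·21.0·1.1361) = 5096.7/190.86 = 26.704 N

26.7 N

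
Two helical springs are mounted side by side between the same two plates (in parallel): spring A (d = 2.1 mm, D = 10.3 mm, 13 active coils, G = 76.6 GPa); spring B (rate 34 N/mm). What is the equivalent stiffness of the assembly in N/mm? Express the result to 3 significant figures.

k_A = Gd⁴/(8D³N_a) = (76.6×10³)(2.1⁴)/(8·10.3³·13) = 13.109 N/mm
Parallel: k_eq = 13.109 + 34 = 47.109 N/mm

47.1 N/mm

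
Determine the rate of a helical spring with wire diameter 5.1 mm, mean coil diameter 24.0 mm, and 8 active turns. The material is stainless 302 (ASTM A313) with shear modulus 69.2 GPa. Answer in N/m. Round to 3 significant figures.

52900 N/m

k = Gd⁴/(8D³N_a) = (69.2×10³ × 5.1⁴) / (8 × 24.0³ × 8)
  = 4.68152e+07 / 884736 = 52.914 N/mm = 52914 N/m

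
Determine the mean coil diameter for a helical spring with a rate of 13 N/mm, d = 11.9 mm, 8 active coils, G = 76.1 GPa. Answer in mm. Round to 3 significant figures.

122 mm

D = (Gd⁴/(8N_a·k))^(1/3) = (76.1×10³·11.9⁴/(8·8·13))^(1/3)
  = (1.83421e+06)^(1/3) = 122.4099 mm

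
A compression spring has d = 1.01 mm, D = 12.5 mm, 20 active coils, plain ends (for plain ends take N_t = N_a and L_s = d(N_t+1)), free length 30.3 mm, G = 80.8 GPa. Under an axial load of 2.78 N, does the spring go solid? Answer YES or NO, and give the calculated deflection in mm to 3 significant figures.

YES, δ = 10.3 mm

k = Gd⁴/(8D³N_a) = (80.8×10³)(1.01⁴)/(8·12.5³·20) = 0.26906 N/mm
N_t = 20; L_s = 1.01·21 = 21.21 mm; δ_solid = L₀ − L_s = 30.3 − 21.21 = 9.09 mm
δ = F/k = 2.78/0.26906 = 10.332 mm
δ ≥ δ_solid → spring goes solid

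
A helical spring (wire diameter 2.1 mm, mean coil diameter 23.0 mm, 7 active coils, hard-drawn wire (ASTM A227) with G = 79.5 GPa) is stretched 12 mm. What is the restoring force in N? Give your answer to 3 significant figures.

27.2 N

k = Gd⁴/(8D³N_a) = (79.5×10³)(2.1⁴)/(8·23.0³·7) = 2.2692 N/mm
F = k·δ = 2.2692 × 12 = 27.23 N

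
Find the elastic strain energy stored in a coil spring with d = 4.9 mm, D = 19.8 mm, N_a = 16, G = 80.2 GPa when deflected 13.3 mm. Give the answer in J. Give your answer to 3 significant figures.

4.12 J

k = Gd⁴/(8D³N_a) = (80.2×10³)(4.9⁴)/(8·19.8³·16) = 46.532 N/mm
U = ½kδ² = 0.5 × 46.532 × 13.3² = 4115.5 N·mm = 4.1155 J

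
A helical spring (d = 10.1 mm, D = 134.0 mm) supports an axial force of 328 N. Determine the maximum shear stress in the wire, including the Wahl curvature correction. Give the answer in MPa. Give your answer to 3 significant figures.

120 MPa

Spring index C = D/d = 134.0/10.1 = 13.2673
K_W = (4C−1)/(4C−4) + 0.615/C = 52.069/49.069 + 0.0464 = 1.1075
τ₀ = 8FD/(πd³) = 8·328·134.0/(π·10.1³) = 351616/3236.8 = 108.63 MPa
τ_max = K·τ₀ = 1.1075 × 108.63 = 120.31 MPa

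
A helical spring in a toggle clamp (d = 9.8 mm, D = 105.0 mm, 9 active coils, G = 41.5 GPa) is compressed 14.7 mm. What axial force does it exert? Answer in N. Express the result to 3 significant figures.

k = Gd⁴/(8D³N_a) = (41.5×10³)(9.8⁴)/(8·105.0³·9) = 4.5925 N/mm
F = k·δ = 4.5925 × 14.7 = 67.51 N

67.5 N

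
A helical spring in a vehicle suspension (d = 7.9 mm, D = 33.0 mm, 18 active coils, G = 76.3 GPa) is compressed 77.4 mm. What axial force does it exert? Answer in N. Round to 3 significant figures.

4440 N

k = Gd⁴/(8D³N_a) = (76.3×10³)(7.9⁴)/(8·33.0³·18) = 57.429 N/mm
F = k·δ = 57.429 × 77.4 = 4445 N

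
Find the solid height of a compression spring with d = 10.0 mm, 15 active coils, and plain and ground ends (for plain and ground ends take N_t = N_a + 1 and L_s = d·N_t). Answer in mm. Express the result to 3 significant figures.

160 mm

plain and ground ends: N_t = N_a + 1 = 15 + 1 = 16
L_s = d·N_t = 10.0 × 16 = 160 mm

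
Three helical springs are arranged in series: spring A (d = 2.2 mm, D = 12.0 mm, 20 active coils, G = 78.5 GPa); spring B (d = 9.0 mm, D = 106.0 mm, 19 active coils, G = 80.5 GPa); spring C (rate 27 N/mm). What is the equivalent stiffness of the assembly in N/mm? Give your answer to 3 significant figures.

k_A = Gd⁴/(8D³N_a) = (78.5×10³)(2.2⁴)/(8·12.0³·20) = 6.6511 N/mm
k_B = Gd⁴/(8D³N_a) = (80.5×10³)(9.0⁴)/(8·106.0³·19) = 2.9175 N/mm
Series: 1/k_eq = 1/6.6511 + 1/2.9175 + 1/27 = 0.53015; k_eq = 1.8863 N/mm

1.89 N/mm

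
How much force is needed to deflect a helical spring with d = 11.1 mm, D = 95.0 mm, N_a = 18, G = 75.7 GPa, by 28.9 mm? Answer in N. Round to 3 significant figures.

269 N

k = Gd⁴/(8D³N_a) = (75.7×10³)(11.1⁴)/(8·95.0³·18) = 9.308 N/mm
F = k·δ = 9.308 × 28.9 = 269 N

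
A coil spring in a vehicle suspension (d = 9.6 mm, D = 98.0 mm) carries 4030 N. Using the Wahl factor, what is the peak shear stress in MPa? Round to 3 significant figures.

1300 MPa

Spring index C = D/d = 98.0/9.6 = 10.2083
K_W = (4C−1)/(4C−4) + 0.615/C = 39.833/36.833 + 0.0602 = 1.1417
τ₀ = 8FD/(πd³) = 8·4030·98.0/(π·9.6³) = 3.15952e+06/2779.5 = 1136.7 MPa
τ_max = K·τ₀ = 1.1417 × 1136.7 = 1297.8 MPa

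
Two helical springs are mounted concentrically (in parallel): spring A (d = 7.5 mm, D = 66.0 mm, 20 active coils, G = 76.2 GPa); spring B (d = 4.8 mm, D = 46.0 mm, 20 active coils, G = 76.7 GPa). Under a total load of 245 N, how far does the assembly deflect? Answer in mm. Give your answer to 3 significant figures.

k_A = Gd⁴/(8D³N_a) = (76.2×10³)(7.5⁴)/(8·66.0³·20) = 5.2414 N/mm
k_B = Gd⁴/(8D³N_a) = (76.7×10³)(4.8⁴)/(8·46.0³·20) = 2.6144 N/mm
Parallel: k_eq = 5.2414 + 2.6144 = 7.8558 N/mm
δ = F/k_eq = 245/7.8558 = 31.187 mm

31.2 mm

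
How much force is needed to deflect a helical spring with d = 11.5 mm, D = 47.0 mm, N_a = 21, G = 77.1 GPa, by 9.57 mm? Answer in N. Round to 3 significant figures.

k = Gd⁴/(8D³N_a) = (77.1×10³)(11.5⁴)/(8·47.0³·21) = 77.311 N/mm
F = k·δ = 77.311 × 9.57 = 739.87 N

740 N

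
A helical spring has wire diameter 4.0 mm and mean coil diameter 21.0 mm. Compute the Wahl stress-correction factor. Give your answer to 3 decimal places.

C = D/d = 21.0/4.0 = 5.2500
K_W = (4C−1)/(4C−4) + 0.615/C = 20.000/17.000 + 0.1171 = 1.2936

1.294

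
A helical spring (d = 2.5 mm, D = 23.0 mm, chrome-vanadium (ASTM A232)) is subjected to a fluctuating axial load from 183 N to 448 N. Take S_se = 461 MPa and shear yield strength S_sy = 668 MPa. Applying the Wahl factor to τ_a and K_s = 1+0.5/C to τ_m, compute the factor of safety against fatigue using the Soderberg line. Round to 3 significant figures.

0.321

C = D/d = 23.0/2.5 = 9.2000; K_W = (4C−1)/(4C−4)+0.615/C = 1.1583; K_s = 1+0.5/C = 1.0543
F_a = (F_max−F_min)/2 = 132.5 N; F_m = (F_max+F_min)/2 = 315.5 N
τ_a = K_W·8F_aD/(πd³) = 1.1583 × 496.67 = 575.29 MPa
τ_m = K_s·8F_mD/(πd³) = 1.0543 × 1182.6 = 1246.9 MPa
Soderberg: 1/n_f = τ_a/S_se + τ_m/S_sy = 575.29/461 + 1246.9/668 = 1.24792 + 1.86661 = 3.1145
n_f = 1/3.1145 = 0.3211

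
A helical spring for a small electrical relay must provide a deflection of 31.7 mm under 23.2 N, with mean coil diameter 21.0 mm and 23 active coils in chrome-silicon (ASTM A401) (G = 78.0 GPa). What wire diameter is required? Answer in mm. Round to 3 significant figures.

Required rate k = F/δ = 23.2/31.7 = 0.73186 N/mm
d = (8D³N_a·k / G)^(1/4) = (8·21.0³·23·0.73186 / (78.0×10³))^0.25
  = (15.989)^0.25 = 1.9996 mm

2.00 mm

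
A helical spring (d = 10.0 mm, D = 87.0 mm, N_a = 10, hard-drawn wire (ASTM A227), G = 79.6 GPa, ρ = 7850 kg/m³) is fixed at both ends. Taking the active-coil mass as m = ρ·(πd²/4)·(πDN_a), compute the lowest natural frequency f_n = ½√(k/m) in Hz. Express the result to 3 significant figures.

k = Gd⁴/(8D³N_a) = (79.6×10³)(10.0⁴)/(8·87.0³·10) = 15.11 N/mm = 15110 N/m
Wire length L = πDN_a = π·87.0·10 = 2733.2 mm
m = ρ·(πd²/4)·L = 7850 × 78.54×10⁻⁶ m² × 2.7332 m = 1.6851 kg
f_n = ½√(k/m) = 0.5·√(15110/1.6851) = 0.5·√(8966.8) = 47.347 Hz

47.3 Hz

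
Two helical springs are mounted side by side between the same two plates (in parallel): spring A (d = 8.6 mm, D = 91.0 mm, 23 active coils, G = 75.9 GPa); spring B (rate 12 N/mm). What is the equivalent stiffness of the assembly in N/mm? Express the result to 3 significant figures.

15.0 N/mm

k_A = Gd⁴/(8D³N_a) = (75.9×10³)(8.6⁴)/(8·91.0³·23) = 2.9943 N/mm
Parallel: k_eq = 2.9943 + 12 = 14.994 N/mm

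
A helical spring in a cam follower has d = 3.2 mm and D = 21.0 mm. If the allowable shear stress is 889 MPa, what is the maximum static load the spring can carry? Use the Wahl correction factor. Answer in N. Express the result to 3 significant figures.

C = D/d = 21.0/3.2 = 6.5625
K_W = (4C−1)/(4C−4) + 0.615/C = 25.250/22.250 + 0.0937 = 1.2285
τ_max = K·8FD/(πd³) → F_max = τ_allow·πd³/(8DK)
F_max = 889·π·3.2³/(8·21.0·1.2285) = 91517/206.4 = 443.41 N

443 N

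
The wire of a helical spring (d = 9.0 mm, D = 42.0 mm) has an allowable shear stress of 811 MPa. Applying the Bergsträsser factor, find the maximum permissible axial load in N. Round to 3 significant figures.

C = D/d = 42.0/9.0 = 4.6667
K_B = (4C+2)/(4C−3) = 20.667/15.667 = 1.3191
τ_max = K·8FD/(πd³) → F_max = τ_allow·πd³/(8DK)
F_max = 811·π·9.0³/(8·42.0·1.3191) = 1.8574e+06/443.23 = 4190.5 N

4190 N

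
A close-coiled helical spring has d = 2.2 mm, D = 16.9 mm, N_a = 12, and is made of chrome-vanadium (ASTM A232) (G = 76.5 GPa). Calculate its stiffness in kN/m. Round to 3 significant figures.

3.87 kN/m

k = Gd⁴/(8D³N_a) = (76.5×10³ × 2.2⁴) / (8 × 16.9³ × 12)
  = 1.79206e+06 / 463374 = 3.8674 N/mm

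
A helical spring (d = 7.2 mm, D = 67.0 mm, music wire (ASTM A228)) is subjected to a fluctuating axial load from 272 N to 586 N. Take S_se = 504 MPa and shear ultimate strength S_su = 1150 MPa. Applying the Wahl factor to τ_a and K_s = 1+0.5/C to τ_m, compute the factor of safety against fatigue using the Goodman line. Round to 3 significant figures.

C = D/d = 67.0/7.2 = 9.3056; K_W = (4C−1)/(4C−4)+0.615/C = 1.1564; K_s = 1+0.5/C = 1.0537
F_a = (F_max−F_min)/2 = 157 N; F_m = (F_max+F_min)/2 = 429 N
τ_a = K_W·8F_aD/(πd³) = 1.1564 × 71.766 = 82.989 MPa
τ_m = K_s·8F_mD/(πd³) = 1.0537 × 196.1 = 206.64 MPa
Goodman: 1/n_f = τ_a/S_se + τ_m/S_su = 82.989/504 + 206.64/1150 = 0.16466 + 0.17968 = 0.34434
n_f = 1/0.34434 = 2.904

2.90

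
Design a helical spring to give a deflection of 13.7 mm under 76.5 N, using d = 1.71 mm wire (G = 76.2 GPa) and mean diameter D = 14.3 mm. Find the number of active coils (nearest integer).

Required rate k = F/δ = 76.5/13.7 = 5.5839 N/mm
N_a = Gd⁴/(8D³k) = (76.2×10³ × 1.71⁴)/(8 × 14.3³ × 5.5839)
    = 651537 / 130629 = 4.988 → 5 coils

5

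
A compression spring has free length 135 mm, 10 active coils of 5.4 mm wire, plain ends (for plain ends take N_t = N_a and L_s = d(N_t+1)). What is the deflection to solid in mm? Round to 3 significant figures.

75.6 mm

N_t = 10; L_s = 5.4·11 = 59.4 mm
δ_solid = L₀ − L_s = 135 − 59.4 = 75.6 mm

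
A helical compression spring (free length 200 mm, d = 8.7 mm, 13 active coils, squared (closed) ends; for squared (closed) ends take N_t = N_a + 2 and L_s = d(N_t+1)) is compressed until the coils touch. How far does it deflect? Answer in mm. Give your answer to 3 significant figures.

60.8 mm

N_t = 15; L_s = 8.7·16 = 139.2 mm
δ_solid = L₀ − L_s = 200 − 139.2 = 60.8 mm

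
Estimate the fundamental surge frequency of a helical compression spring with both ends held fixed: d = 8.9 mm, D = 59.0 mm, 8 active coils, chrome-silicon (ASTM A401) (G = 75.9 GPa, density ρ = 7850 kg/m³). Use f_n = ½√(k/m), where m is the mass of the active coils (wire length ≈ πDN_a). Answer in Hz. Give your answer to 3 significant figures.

112 Hz

k = Gd⁴/(8D³N_a) = (75.9×10³)(8.9⁴)/(8·59.0³·8) = 36.23 N/mm = 36230 N/m
Wire length L = πDN_a = π·59.0·8 = 1482.8 mm
m = ρ·(πd²/4)·L = 7850 × 62.211×10⁻⁶ m² × 1.4828 m = 0.72415 kg
f_n = ½√(k/m) = 0.5·√(36230/0.72415) = 0.5·√(50030) = 111.84 Hz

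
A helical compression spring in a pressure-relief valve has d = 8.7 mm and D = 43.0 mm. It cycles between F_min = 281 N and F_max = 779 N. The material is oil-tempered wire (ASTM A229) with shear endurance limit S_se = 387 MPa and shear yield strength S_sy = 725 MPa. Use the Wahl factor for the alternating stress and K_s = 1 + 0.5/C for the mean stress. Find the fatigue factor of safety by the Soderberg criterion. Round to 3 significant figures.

C = D/d = 43.0/8.7 = 4.9425; K_W = (4C−1)/(4C−4)+0.615/C = 1.3147; K_s = 1+0.5/C = 1.1012
F_a = (F_max−F_min)/2 = 249 N; F_m = (F_max+F_min)/2 = 530 N
τ_a = K_W·8F_aD/(πd³) = 1.3147 × 41.405 = 54.433 MPa
τ_m = K_s·8F_mD/(πd³) = 1.1012 × 88.131 = 97.046 MPa
Soderberg: 1/n_f = τ_a/S_se + τ_m/S_sy = 54.433/387 + 97.046/725 = 0.14065 + 0.13386 = 0.27451
n_f = 1/0.27451 = 3.643

3.64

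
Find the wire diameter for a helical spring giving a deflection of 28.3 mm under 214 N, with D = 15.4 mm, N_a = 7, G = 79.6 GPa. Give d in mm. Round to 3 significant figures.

2.10 mm

Required rate k = F/δ = 214/28.3 = 7.5618 N/mm
d = (8D³N_a·k / G)^(1/4) = (8·15.4³·7·7.5618 / (79.6×10³))^0.25
  = (19.43)^0.25 = 2.0995 mm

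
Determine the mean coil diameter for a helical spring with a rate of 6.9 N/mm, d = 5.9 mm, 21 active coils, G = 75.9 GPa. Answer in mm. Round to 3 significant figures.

43.0 mm

D = (Gd⁴/(8N_a·k))^(1/3) = (75.9×10³·5.9⁴/(8·21·6.9))^(1/3)
  = (79339.9)^(1/3) = 42.9698 mm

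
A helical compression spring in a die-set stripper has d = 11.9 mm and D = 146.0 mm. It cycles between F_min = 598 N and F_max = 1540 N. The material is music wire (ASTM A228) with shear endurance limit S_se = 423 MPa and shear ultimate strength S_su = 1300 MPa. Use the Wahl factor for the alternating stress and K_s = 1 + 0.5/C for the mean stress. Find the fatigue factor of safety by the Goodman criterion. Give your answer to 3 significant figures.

2.16

C = D/d = 146.0/11.9 = 12.2689; K_W = (4C−1)/(4C−4)+0.615/C = 1.1167; K_s = 1+0.5/C = 1.0408
F_a = (F_max−F_min)/2 = 471 N; F_m = (F_max+F_min)/2 = 1069 N
τ_a = K_W·8F_aD/(πd³) = 1.1167 × 103.91 = 116.04 MPa
τ_m = K_s·8F_mD/(πd³) = 1.0408 × 235.85 = 245.46 MPa
Goodman: 1/n_f = τ_a/S_se + τ_m/S_su = 116.04/423 + 245.46/1300 = 0.27432 + 0.18881 = 0.46314
n_f = 1/0.46314 = 2.159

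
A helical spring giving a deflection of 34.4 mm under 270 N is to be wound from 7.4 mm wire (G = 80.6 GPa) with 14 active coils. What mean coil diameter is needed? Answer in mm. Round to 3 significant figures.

65.0 mm

Required rate k = F/δ = 270/34.4 = 7.8488 N/mm
D = (Gd⁴/(8N_a·k))^(1/3) = (80.6×10³·7.4⁴/(8·14·7.8488))^(1/3)
  = (274940)^(1/3) = 65.0249 mm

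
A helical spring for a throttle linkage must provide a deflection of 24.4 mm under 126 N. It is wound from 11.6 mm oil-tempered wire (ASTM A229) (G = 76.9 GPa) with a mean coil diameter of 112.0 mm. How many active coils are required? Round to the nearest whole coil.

Required rate k = F/δ = 126/24.4 = 5.1639 N/mm
N_a = Gd⁴/(8D³k) = (76.9×10³ × 11.6⁴)/(8 × 112.0³ × 5.1639)
    = 1.39238e+09 / 5.80396e+07 = 23.99 → 24 coils

24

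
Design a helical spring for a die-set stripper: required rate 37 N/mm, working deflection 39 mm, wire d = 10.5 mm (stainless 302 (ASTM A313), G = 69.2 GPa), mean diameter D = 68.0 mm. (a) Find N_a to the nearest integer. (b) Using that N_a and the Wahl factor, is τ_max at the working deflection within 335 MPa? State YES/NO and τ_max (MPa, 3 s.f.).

N_a = Gd⁴/(8D³k) = (69.2×10³)(10.5⁴)/(8·68.0³·37) = 9.037 → N_a = 9
Actual rate k = Gd⁴/(8D³·9) = 37.154 N/mm
Working load F = kδ = 37.154·39 = 1449 N
C = 68.0/10.5 = 6.4762; K_W = (4C−1)/(4C−4)+0.615/C = 1.2319
τ_max = K_W·8FD/(πd³) = 1.2319·216.75 = 267.01 MPa
τ_max ≤ 335 MPa → acceptable

(a) 9 coils; (b) YES, τ_max = 267 MPa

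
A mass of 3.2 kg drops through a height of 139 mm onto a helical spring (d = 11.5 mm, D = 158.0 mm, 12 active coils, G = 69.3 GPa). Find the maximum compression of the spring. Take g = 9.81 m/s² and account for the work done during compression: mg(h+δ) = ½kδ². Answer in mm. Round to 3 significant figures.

62.9 mm

k = Gd⁴/(8D³N_a) = (69.3×10³)(11.5⁴)/(8·158.0³·12) = 3.201 N/mm
W = mg = 3.2 × 9.81 = 31.392 N
½kδ² − Wδ − Wh = 0 → δ = (W + √(W² + 2kWh))/k
δ = (31.392 + √(985.46 + 27934.8))/3.201 = (31.392 + 170.06)/3.201 = 62.934 mm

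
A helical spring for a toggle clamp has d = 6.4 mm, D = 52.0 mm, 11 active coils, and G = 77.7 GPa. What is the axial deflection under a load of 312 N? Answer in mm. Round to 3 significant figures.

29.6 mm

k = Gd⁴/(8D³N_a) = (77.7×10³)(6.4⁴)/(8·52.0³·11) = 10.535 N/mm
δ = F/k = 312 / 10.535 = 29.615 mm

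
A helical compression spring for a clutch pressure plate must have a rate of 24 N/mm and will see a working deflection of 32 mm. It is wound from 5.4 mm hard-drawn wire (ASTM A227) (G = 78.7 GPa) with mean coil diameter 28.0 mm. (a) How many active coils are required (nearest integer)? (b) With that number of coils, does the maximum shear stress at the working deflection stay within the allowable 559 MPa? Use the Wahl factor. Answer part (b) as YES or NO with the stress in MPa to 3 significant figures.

N_a = Gd⁴/(8D³k) = (78.7×10³)(5.4⁴)/(8·28.0³·24) = 15.88 → N_a = 16
Actual rate k = Gd⁴/(8D³·16) = 23.816 N/mm
Working load F = kδ = 23.816·32 = 762.11 N
C = 28.0/5.4 = 5.1852; K_W = (4C−1)/(4C−4)+0.615/C = 1.2978
τ_max = K_W·8FD/(πd³) = 1.2978·345.09 = 447.86 MPa
τ_max ≤ 559 MPa → acceptable

(a) 16 coils; (b) YES, τ_max = 448 MPa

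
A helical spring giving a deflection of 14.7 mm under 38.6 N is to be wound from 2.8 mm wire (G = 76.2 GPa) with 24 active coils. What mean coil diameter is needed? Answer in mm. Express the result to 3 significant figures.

Required rate k = F/δ = 38.6/14.7 = 2.6259 N/mm
D = (Gd⁴/(8N_a·k))^(1/3) = (76.2×10³·2.8⁴/(8·24·2.6259))^(1/3)
  = (9290)^(1/3) = 21.0219 mm

21.0 mm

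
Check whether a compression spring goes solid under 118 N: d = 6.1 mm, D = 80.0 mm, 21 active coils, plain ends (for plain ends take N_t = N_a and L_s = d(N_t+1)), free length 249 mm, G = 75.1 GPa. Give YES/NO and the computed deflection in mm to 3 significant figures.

NO, δ = 97.6 mm

k = Gd⁴/(8D³N_a) = (75.1×10³)(6.1⁴)/(8·80.0³·21) = 1.2089 N/mm
N_t = 21; L_s = 6.1·22 = 134.2 mm; δ_solid = L₀ − L_s = 249 − 134.2 = 114.8 mm
δ = F/k = 118/1.2089 = 97.612 mm
δ < δ_solid → spring does not go solid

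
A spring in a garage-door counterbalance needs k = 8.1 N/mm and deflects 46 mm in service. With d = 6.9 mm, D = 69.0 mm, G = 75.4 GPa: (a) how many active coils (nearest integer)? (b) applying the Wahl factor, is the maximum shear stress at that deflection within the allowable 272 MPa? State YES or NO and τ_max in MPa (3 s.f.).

N_a = Gd⁴/(8D³k) = (75.4×10³)(6.9⁴)/(8·69.0³·8.1) = 8.029 → N_a = 8
Actual rate k = Gd⁴/(8D³·8) = 8.1291 N/mm
Working load F = kδ = 8.1291·46 = 373.94 N
C = 69.0/6.9 = 10.0000; K_W = (4C−1)/(4C−4)+0.615/C = 1.1448
τ_max = K_W·8FD/(πd³) = 1.1448·200 = 228.97 MPa
τ_max ≤ 272 MPa → acceptable

(a) 8 coils; (b) YES, τ_max = 229 MPa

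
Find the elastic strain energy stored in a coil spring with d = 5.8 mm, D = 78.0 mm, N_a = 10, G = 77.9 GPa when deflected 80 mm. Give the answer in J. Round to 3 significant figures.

k = Gd⁴/(8D³N_a) = (77.9×10³)(5.8⁴)/(8·78.0³·10) = 2.3221 N/mm
U = ½kδ² = 0.5 × 2.3221 × 80² = 7430.6 N·mm = 7.4306 J

7.43 J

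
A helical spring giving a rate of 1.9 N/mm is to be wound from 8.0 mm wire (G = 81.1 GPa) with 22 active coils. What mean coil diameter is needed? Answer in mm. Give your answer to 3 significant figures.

99.8 mm

D = (Gd⁴/(8N_a·k))^(1/3) = (81.1×10³·8.0⁴/(8·22·1.9))^(1/3)
  = (993378)^(1/3) = 99.7788 mm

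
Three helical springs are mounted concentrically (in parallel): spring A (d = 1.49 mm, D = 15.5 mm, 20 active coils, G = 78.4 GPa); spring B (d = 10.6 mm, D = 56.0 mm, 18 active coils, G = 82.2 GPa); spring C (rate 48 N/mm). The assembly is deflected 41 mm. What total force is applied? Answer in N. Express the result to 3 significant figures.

k_A = Gd⁴/(8D³N_a) = (78.4×10³)(1.49⁴)/(8·15.5³·20) = 0.64855 N/mm
k_B = Gd⁴/(8D³N_a) = (82.2×10³)(10.6⁴)/(8·56.0³·18) = 41.036 N/mm
Parallel: k_eq = 0.64855 + 41.036 + 48 = 89.685 N/mm
F = k_eq·δ = 89.685·41 = 3677.1 N

3680 N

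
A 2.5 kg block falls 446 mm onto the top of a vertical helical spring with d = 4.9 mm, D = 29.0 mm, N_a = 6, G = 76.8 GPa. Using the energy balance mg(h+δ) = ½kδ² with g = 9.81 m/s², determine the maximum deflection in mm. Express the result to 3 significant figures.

24.7 mm

k = Gd⁴/(8D³N_a) = (76.8×10³)(4.9⁴)/(8·29.0³·6) = 37.819 N/mm
W = mg = 2.5 × 9.81 = 24.525 N
½kδ² − Wδ − Wh = 0 → δ = (W + √(W² + 2kWh))/k
δ = (24.525 + √(601.48 + 827340))/37.819 = (24.525 + 909.91)/37.819 = 24.708 mm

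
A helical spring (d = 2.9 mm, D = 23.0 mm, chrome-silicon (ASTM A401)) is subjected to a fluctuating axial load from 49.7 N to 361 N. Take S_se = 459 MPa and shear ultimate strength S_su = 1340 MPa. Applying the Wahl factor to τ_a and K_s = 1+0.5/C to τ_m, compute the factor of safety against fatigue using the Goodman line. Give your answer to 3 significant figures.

0.737

C = D/d = 23.0/2.9 = 7.9310; K_W = (4C−1)/(4C−4)+0.615/C = 1.1858; K_s = 1+0.5/C = 1.0630
F_a = (F_max−F_min)/2 = 155.65 N; F_m = (F_max+F_min)/2 = 205.35 N
τ_a = K_W·8F_aD/(πd³) = 1.1858 × 373.79 = 443.22 MPa
τ_m = K_s·8F_mD/(πd³) = 1.0630 × 493.14 = 524.23 MPa
Goodman: 1/n_f = τ_a/S_se + τ_m/S_su = 443.22/459 + 524.23/1340 = 0.96562 + 0.39121 = 1.3568
n_f = 1/1.3568 = 0.737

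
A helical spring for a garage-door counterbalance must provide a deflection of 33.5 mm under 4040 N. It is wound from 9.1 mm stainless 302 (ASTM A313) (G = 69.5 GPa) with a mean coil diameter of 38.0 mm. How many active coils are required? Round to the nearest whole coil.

9

Required rate k = F/δ = 4040/33.5 = 120.6 N/mm
N_a = Gd⁴/(8D³k) = (69.5×10³ × 9.1⁴)/(8 × 38.0³ × 120.6)
    = 4.76596e+08 / 5.29392e+07 = 9.003 → 9 coils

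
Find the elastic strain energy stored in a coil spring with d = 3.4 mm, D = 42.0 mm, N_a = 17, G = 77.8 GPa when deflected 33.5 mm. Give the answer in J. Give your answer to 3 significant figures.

0.579 J

k = Gd⁴/(8D³N_a) = (77.8×10³)(3.4⁴)/(8·42.0³·17) = 1.0318 N/mm
U = ½kδ² = 0.5 × 1.0318 × 33.5² = 578.99 N·mm = 0.57899 J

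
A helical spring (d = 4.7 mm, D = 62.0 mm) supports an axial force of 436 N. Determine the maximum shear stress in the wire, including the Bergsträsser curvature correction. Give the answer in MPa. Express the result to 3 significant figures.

730 MPa

Spring index C = D/d = 62.0/4.7 = 13.1915
K_B = (4C+2)/(4C−3) = 54.766/49.766 = 1.1005
τ₀ = 8FD/(πd³) = 8·436·62.0/(π·4.7³) = 216256/326.17 = 663.02 MPa
τ_max = K·τ₀ = 1.1005 × 663.02 = 729.63 MPa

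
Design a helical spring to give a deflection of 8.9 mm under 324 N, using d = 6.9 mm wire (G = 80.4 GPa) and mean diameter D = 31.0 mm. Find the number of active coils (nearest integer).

Required rate k = F/δ = 324/8.9 = 36.404 N/mm
N_a = Gd⁴/(8D³k) = (80.4×10³ × 6.9⁴)/(8 × 31.0³ × 36.404)
    = 1.82244e+08 / 8.67621e+06 = 21 → 21 coils

21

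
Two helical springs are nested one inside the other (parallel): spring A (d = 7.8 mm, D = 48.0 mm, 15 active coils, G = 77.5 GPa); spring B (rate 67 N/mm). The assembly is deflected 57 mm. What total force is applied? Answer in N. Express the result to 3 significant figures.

k_A = Gd⁴/(8D³N_a) = (77.5×10³)(7.8⁴)/(8·48.0³·15) = 21.616 N/mm
Parallel: k_eq = 21.616 + 67 = 88.616 N/mm
F = k_eq·δ = 88.616·57 = 5051.1 N

5050 N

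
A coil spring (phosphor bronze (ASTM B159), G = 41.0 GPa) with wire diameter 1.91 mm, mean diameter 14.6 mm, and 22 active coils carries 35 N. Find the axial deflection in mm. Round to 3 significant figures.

35.1 mm

k = Gd⁴/(8D³N_a) = (41.0×10³)(1.91⁴)/(8·14.6³·22) = 0.9962 N/mm
δ = F/k = 35 / 0.9962 = 35.134 mm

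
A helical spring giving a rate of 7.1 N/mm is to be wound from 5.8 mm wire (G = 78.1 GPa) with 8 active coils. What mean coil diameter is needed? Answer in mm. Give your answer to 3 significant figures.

D = (Gd⁴/(8N_a·k))^(1/3) = (78.1×10³·5.8⁴/(8·8·7.1))^(1/3)
  = (194502)^(1/3) = 57.9395 mm

57.9 mm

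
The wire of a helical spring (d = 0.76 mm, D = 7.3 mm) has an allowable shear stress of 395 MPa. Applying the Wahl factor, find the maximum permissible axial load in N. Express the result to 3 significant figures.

C = D/d = 7.3/0.76 = 9.6053
K_W = (4C−1)/(4C−4) + 0.615/C = 37.421/34.421 + 0.0640 = 1.1512
τ_max = K·8FD/(πd³) → F_max = τ_allow·πd³/(8DK)
F_max = 395·π·0.76³/(8·7.3·1.1512) = 544.74/67.229 = 8.1027 N

8.10 N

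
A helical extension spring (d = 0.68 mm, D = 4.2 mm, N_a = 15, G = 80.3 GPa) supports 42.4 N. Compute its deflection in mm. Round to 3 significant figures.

k = Gd⁴/(8D³N_a) = (80.3×10³)(0.68⁴)/(8·4.2³·15) = 1.9312 N/mm
δ = F/k = 42.4 / 1.9312 = 21.956 mm

22.0 mm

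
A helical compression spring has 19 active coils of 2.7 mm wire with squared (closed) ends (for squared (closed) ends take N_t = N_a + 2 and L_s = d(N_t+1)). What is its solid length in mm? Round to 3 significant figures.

squared (closed) ends: N_t = N_a + 2 = 19 + 2 = 21
L_s = d·(N_t+1) = 2.7 × 22 = 59.4 mm

59.4 mm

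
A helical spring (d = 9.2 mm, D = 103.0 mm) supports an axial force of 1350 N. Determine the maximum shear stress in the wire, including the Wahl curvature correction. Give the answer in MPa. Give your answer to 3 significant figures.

513 MPa

Spring index C = D/d = 103.0/9.2 = 11.1957
K_W = (4C−1)/(4C−4) + 0.615/C = 43.783/40.783 + 0.0549 = 1.1285
τ₀ = 8FD/(πd³) = 8·1350·103.0/(π·9.2³) = 1.1124e+06/2446.3 = 454.72 MPa
τ_max = K·τ₀ = 1.1285 × 454.72 = 513.15 MPa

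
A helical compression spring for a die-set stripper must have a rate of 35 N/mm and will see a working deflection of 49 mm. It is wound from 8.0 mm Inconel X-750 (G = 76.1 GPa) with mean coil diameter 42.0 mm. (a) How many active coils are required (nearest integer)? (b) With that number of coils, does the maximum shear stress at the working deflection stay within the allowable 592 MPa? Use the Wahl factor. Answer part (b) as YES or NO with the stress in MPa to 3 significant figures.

(a) 15 coils; (b) YES, τ_max = 464 MPa

N_a = Gd⁴/(8D³k) = (76.1×10³)(8.0⁴)/(8·42.0³·35) = 15.03 → N_a = 15
Actual rate k = Gd⁴/(8D³·15) = 35.06 N/mm
Working load F = kδ = 35.06·49 = 1718 N
C = 42.0/8.0 = 5.2500; K_W = (4C−1)/(4C−4)+0.615/C = 1.2936
τ_max = K_W·8FD/(πd³) = 1.2936·358.86 = 464.23 MPa
τ_max ≤ 592 MPa → acceptable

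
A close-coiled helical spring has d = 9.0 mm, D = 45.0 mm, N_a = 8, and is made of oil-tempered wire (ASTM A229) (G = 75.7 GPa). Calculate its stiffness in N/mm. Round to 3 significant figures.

k = Gd⁴/(8D³N_a) = (75.7×10³ × 9.0⁴) / (8 × 45.0³ × 8)
  = 4.96668e+08 / 5.832e+06 = 85.162 N/mm

85.2 N/mm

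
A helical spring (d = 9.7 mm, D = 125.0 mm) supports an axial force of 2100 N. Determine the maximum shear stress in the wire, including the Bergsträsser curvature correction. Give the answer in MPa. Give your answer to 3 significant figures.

Spring index C = D/d = 125.0/9.7 = 12.8866
K_B = (4C+2)/(4C−3) = 53.546/48.546 = 1.1030
τ₀ = 8FD/(πd³) = 8·2100·125.0/(π·9.7³) = 2.1e+06/2867.2 = 732.41 MPa
τ_max = K·τ₀ = 1.1030 × 732.41 = 807.84 MPa

808 MPa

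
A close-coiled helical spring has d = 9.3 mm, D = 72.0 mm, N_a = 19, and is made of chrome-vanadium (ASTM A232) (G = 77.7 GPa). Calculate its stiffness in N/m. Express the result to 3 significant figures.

10200 N/m

k = Gd⁴/(8D³N_a) = (77.7×10³ × 9.3⁴) / (8 × 72.0³ × 19)
  = 5.81236e+08 / 5.67337e+07 = 10.245 N/mm = 10245 N/m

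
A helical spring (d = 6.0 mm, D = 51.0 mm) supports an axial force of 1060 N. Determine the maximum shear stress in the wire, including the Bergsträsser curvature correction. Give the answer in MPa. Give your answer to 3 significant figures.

740 MPa

Spring index C = D/d = 51.0/6.0 = 8.5000
K_B = (4C+2)/(4C−3) = 36.000/31.000 = 1.1613
τ₀ = 8FD/(πd³) = 8·1060·51.0/(π·6.0³) = 432480/678.58 = 637.33 MPa
τ_max = K·τ₀ = 1.1613 × 637.33 = 740.12 MPa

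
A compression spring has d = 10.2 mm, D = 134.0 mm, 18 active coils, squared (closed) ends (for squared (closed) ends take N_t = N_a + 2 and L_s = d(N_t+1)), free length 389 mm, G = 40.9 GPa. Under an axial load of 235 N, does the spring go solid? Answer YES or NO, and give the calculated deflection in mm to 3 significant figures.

k = Gd⁴/(8D³N_a) = (40.9×10³)(10.2⁴)/(8·134.0³·18) = 1.2778 N/mm
N_t = 20; L_s = 10.2·21 = 214.2 mm; δ_solid = L₀ − L_s = 389 − 214.2 = 174.8 mm
δ = F/k = 235/1.2778 = 183.92 mm
δ ≥ δ_solid → spring goes solid

YES, δ = 184 mm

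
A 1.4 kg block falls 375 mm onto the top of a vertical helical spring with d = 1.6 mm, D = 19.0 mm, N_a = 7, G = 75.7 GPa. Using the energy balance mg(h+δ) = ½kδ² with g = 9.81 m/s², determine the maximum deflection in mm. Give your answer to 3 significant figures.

101 mm

k = Gd⁴/(8D³N_a) = (75.7×10³)(1.6⁴)/(8·19.0³·7) = 1.2916 N/mm
W = mg = 1.4 × 9.81 = 13.734 N
½kδ² − Wδ − Wh = 0 → δ = (W + √(W² + 2kWh))/k
δ = (13.734 + √(188.62 + 13304.1))/1.2916 = (13.734 + 116.16)/1.2916 = 100.57 mm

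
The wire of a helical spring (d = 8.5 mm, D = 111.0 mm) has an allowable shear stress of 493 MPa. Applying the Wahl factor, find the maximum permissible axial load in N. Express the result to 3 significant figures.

C = D/d = 111.0/8.5 = 13.0588
K_W = (4C−1)/(4C−4) + 0.615/C = 51.235/48.235 + 0.0471 = 1.1093
τ_max = K·8FD/(πd³) → F_max = τ_allow·πd³/(8DK)
F_max = 493·π·8.5³/(8·111.0·1.1093) = 9.5116e+05/985.05 = 965.6 N

966 N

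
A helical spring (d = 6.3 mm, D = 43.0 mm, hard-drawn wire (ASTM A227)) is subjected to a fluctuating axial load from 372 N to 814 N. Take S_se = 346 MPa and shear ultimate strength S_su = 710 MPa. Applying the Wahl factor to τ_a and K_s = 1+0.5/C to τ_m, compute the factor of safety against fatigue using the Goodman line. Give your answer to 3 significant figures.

1.36

C = D/d = 43.0/6.3 = 6.8254; K_W = (4C−1)/(4C−4)+0.615/C = 1.2189; K_s = 1+0.5/C = 1.0733
F_a = (F_max−F_min)/2 = 221 N; F_m = (F_max+F_min)/2 = 593 N
τ_a = K_W·8F_aD/(πd³) = 1.2189 × 96.779 = 117.96 MPa
τ_m = K_s·8F_mD/(πd³) = 1.0733 × 259.68 = 278.71 MPa
Goodman: 1/n_f = τ_a/S_se + τ_m/S_su = 117.96/346 + 278.71/710 = 0.34092 + 0.39254 = 0.73346
n_f = 1/0.73346 = 1.363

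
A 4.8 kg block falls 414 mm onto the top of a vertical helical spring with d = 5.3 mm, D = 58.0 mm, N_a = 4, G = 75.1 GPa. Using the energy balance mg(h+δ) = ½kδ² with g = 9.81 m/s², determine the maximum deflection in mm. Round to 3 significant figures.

k = Gd⁴/(8D³N_a) = (75.1×10³)(5.3⁴)/(8·58.0³·4) = 9.4909 N/mm
W = mg = 4.8 × 9.81 = 47.088 N
½kδ² − Wδ − Wh = 0 → δ = (W + √(W² + 2kWh))/k
δ = (47.088 + √(2217.3 + 370041))/9.4909 = (47.088 + 610.13)/9.4909 = 69.247 mm

69.2 mm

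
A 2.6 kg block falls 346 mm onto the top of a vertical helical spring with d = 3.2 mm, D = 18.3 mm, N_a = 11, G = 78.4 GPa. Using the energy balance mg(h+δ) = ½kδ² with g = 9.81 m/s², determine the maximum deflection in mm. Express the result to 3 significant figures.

35.7 mm

k = Gd⁴/(8D³N_a) = (78.4×10³)(3.2⁴)/(8·18.3³·11) = 15.243 N/mm
W = mg = 2.6 × 9.81 = 25.506 N
½kδ² − Wδ − Wh = 0 → δ = (W + √(W² + 2kWh))/k
δ = (25.506 + √(650.56 + 269047))/15.243 = (25.506 + 519.32)/15.243 = 35.742 mm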